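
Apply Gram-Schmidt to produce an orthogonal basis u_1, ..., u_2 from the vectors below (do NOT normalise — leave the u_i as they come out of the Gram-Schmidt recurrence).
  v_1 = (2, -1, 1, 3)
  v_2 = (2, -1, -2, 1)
Orthogonal basis:
  u_1 = (2, -1, 1, 3)
  u_2 = (6/5, -3/5, -12/5, -1/5)

Apply the Gram-Schmidt recurrence
  u_1 = v_1
  u_i = v_i − Σ_{j<i} ((v_i · u_j) / (u_j · u_j)) · u_j.

Step by step this gives:
  u_1 = (2, -1, 1, 3)
  u_2 = (6/5, -3/5, -12/5, -1/5)

Orthogonality check:
  u_2 · u_1 = 0 (should be 0)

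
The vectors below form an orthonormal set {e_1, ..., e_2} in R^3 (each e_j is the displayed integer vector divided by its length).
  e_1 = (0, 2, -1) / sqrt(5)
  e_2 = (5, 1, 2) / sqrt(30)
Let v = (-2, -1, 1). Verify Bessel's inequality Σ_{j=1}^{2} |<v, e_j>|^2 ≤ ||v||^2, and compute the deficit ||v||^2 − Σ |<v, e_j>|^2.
Σ |<v, e_j>|^2 = 9/2; ||v||^2 = 6; deficit = 3/2

Write each e_j = u_j / sqrt(<u_j, u_j>) where u_j is the displayed integer vector. Then <v, e_j> = <v, u_j> / sqrt(<u_j, u_j>), so |<v, e_j>|^2 = <v, u_j>^2 / <u_j, u_j>.
Coefficients: <v, e_1> = -3/sqrt(5), <v, e_2> = -9/sqrt(30).
Square and sum: Σ |<v, e_j>|^2 = 9/2.
Compute ||v||^2 = v·v = 6.
Deficit = 6 − 9/2 = 3/2 ≥ 0, confirming Bessel's inequality. (The deficit equals ||v − Σ <v,e_j> e_j||^2, the squared distance from v to span{e_j}.)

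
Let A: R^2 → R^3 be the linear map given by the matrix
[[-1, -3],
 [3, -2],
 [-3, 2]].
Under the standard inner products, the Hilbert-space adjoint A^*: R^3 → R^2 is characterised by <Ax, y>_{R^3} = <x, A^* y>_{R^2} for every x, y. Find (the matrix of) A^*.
A^* = A^T =
[[-1, 3, -3],
 [-3, -2, 2]]

For real matrices with standard dot products, the defining identity <Ax, y> = <x, A^* y> gives (Ax)^T y = x^T (A^*) y, i.e. x^T A^T y = x^T (A^*) y. Since this holds for all x, y, we must have A^* = A^T. Therefore
A^* =
[[-1, 3, -3],
 [-3, -2, 2]].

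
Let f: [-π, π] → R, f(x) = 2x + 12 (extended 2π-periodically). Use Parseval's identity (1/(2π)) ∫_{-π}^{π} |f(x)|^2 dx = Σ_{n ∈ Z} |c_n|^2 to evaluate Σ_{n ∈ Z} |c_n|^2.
Σ |c_n|^2 = 4π^2/3 + 144

Expand and integrate term by term over [-π, π]:
  ∫ (2x)^2 dx = 4·(2π^3/3); ∫ 2·2·(12)·x dx = 0 (odd integrand); ∫ 12^2 dx = 144·2π.
So (1/(2π)) ∫_{-π}^{π} (2x + 12)^2 dx = 4π^2/3 + 144 = 4π^2/3 + 144.
Parseval ⇒ Σ |c_n|^2 = 4π^2/3 + 144.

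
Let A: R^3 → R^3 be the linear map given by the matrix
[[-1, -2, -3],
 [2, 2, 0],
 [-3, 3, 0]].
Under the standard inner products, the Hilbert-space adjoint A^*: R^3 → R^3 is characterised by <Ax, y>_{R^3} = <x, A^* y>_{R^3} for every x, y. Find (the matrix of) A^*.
A^* = A^T =
[[-1, 2, -3],
 [-2, 2, 3],
 [-3, 0, 0]]

For real matrices with standard dot products, the defining identity <Ax, y> = <x, A^* y> gives (Ax)^T y = x^T (A^*) y, i.e. x^T A^T y = x^T (A^*) y. Since this holds for all x, y, we must have A^* = A^T. Therefore
A^* =
[[-1, 2, -3],
 [-2, 2, 3],
 [-3, 0, 0]].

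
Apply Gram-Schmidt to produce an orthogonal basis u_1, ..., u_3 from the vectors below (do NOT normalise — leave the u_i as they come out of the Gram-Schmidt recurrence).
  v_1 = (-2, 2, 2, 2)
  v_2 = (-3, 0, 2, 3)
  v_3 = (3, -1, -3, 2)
Orthogonal basis:
  u_1 = (-2, 2, 2, 2)
  u_2 = (-1, -2, 0, 1)
  u_3 = (23/12, 7/12, -7/4, 37/12)

Apply the Gram-Schmidt recurrence
  u_1 = v_1
  u_i = v_i − Σ_{j<i} ((v_i · u_j) / (u_j · u_j)) · u_j.

Step by step this gives:
  u_1 = (-2, 2, 2, 2)
  u_2 = (-1, -2, 0, 1)
  u_3 = (23/12, 7/12, -7/4, 37/12)

Orthogonality check:
  u_2 · u_1 = 0 (should be 0)
  u_3 · u_1 = 0 (should be 0)
  u_3 · u_2 = 0 (should be 0)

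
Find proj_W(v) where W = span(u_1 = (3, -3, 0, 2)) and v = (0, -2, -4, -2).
proj_W(v) = (3/11, -3/11, 0, 2/11)

Set up U = [u_1 | ... | u_1] ∈ R^(4×1). The projector onto W = col(U) is P = U (U^T U)^(-1) U^T.
Compute U^T U =
  [22],
and U^T v = (2).
Solve U^T U · c = U^T v for the coefficients: c = (1/11). The projection is proj_W(v) = U c.
Check: (v - proj_W(v)) · u_1 = 0  (should be 0).
Result: proj_W(v) = (3/11, -3/11, 0, 2/11).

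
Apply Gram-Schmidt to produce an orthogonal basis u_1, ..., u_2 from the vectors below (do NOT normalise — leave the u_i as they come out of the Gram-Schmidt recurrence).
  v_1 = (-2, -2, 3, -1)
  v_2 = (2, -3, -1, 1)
Orthogonal basis:
  u_1 = (-2, -2, 3, -1)
  u_2 = (16/9, -29/9, -2/3, 8/9)

Apply the Gram-Schmidt recurrence
  u_1 = v_1
  u_i = v_i − Σ_{j<i} ((v_i · u_j) / (u_j · u_j)) · u_j.

Step by step this gives:
  u_1 = (-2, -2, 3, -1)
  u_2 = (16/9, -29/9, -2/3, 8/9)

Orthogonality check:
  u_2 · u_1 = 0 (should be 0)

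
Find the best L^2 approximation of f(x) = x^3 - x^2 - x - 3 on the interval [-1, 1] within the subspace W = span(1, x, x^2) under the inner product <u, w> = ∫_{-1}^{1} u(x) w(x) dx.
g(x) = -x^2 - 2*x/5 - 3

The best approximation g ∈ W is the orthogonal projection of f onto W. Writing g = a_0 + a_1 x + a_2 x^2, the coefficients solve the normal equations G · a = b where
  G_{ij} = <φ_i, φ_j> and b_i = <f, φ_i>, with φ_0 = 1, φ_1 = x, φ_2 = x^2.
G =
  [2, 0, 2/3]
  [0, 2/3, 0]
  [2/3, 0, 2/5],
b = (-20/3, -4/15, -12/5).
Solving gives a_0 = -3, a_1 = -2/5, a_2 = -1, so
  g(x) = -x^2 - 2*x/5 - 3.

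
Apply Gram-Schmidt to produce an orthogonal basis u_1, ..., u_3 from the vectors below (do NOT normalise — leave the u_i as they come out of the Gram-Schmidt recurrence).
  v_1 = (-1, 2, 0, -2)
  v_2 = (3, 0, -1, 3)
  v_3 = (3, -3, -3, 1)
Orthogonal basis:
  u_1 = (-1, 2, 0, -2)
  u_2 = (2, 2, -1, 1)
  u_3 = (44/45, -61/45, -13/5, -83/45)

Apply the Gram-Schmidt recurrence
  u_1 = v_1
  u_i = v_i − Σ_{j<i} ((v_i · u_j) / (u_j · u_j)) · u_j.

Step by step this gives:
  u_1 = (-1, 2, 0, -2)
  u_2 = (2, 2, -1, 1)
  u_3 = (44/45, -61/45, -13/5, -83/45)

Orthogonality check:
  u_2 · u_1 = 0 (should be 0)
  u_3 · u_1 = 0 (should be 0)
  u_3 · u_2 = 0 (should be 0)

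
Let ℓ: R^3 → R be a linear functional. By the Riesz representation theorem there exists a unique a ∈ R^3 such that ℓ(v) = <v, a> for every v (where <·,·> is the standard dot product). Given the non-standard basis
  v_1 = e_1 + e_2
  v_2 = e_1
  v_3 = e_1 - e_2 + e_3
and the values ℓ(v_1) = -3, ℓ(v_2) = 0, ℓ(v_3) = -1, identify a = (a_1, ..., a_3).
a = (0, -3, -4)

Write a = (a_1, ..., a_3) in the standard basis. For each basis vector v_i, ℓ(v_i) = <v_i, a> is a linear equation in the a_j's. Collect the n equations into a matrix system V a = ℓ, where row i of V is v_i (expressed in the standard basis). Since V is invertible (lower-triangular with 1s on the diagonal, up to permutation), solve by back-substitution:
  V =
[[1, 1, 0],
 [1, 0, 0],
 [1, -1, 1]]
  V a = (-3, 0, -1)
Solving gives a = (0, -3, -4).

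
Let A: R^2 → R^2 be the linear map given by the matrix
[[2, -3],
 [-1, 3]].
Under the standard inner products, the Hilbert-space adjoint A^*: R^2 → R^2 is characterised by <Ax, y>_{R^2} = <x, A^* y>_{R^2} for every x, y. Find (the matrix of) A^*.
A^* = A^T =
[[2, -1],
 [-3, 3]]

For real matrices with standard dot products, the defining identity <Ax, y> = <x, A^* y> gives (Ax)^T y = x^T (A^*) y, i.e. x^T A^T y = x^T (A^*) y. Since this holds for all x, y, we must have A^* = A^T. Therefore
A^* =
[[2, -1],
 [-3, 3]].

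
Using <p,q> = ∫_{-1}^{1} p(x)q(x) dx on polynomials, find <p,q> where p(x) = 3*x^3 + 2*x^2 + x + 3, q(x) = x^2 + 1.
<p,q> = 152/15

Expand the product: p(x)·q(x) = 3*x^5 + 2*x^4 + 4*x^3 + 5*x^2 + x + 3.
∫_{-1}^{1} of each monomial x^k gives [2/(k+1) if k even, 0 if k odd]. Integrating term-by-term (or equivalently evaluating the antiderivative F(x) = x^6/2 + 2*x^5/5 + x^4 + 5*x^3/3 + x^2/2 + 3*x at the endpoints):
  F(1) − F(−1) = 106/15 − (-46/15) = 152/15.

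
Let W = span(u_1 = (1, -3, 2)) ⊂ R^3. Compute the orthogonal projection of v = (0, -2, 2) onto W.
proj_W(v) = (5/7, -15/7, 10/7)

Set up U = [u_1 | ... | u_1] ∈ R^(3×1). The projector onto W = col(U) is P = U (U^T U)^(-1) U^T.
Compute U^T U =
  [14],
and U^T v = (10).
Solve U^T U · c = U^T v for the coefficients: c = (5/7). The projection is proj_W(v) = U c.
Check: (v - proj_W(v)) · u_1 = 0  (should be 0).
Result: proj_W(v) = (5/7, -15/7, 10/7).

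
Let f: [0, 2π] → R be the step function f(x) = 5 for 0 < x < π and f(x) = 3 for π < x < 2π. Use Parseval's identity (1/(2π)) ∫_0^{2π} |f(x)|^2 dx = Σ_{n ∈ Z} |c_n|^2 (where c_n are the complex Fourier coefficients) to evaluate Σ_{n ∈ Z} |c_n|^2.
Σ |c_n|^2 = 17

Parseval equates the L^2 energy of f (normalised by 1/(2π)) with the ℓ^2 sum of its Fourier coefficients: (1/(2π)) ∫_0^{2π} |f|^2 = Σ |c_n|^2.
Compute the left side: (1/(2π)) [∫_0^π 5^2 dx + ∫_π^{2π} 3^2 dx] = (1/(2π)) · (25π + 9π) = (25 + 9)/2 = 17.
So Σ_{n ∈ Z} |c_n|^2 = 17.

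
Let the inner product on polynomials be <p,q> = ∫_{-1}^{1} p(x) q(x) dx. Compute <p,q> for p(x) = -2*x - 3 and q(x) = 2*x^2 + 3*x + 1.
<p,q> = -14

Expand the product: p(x)·q(x) = -4*x^3 - 12*x^2 - 11*x - 3.
∫_{-1}^{1} of each monomial x^k gives [2/(k+1) if k even, 0 if k odd]. Integrating term-by-term (or equivalently evaluating the antiderivative F(x) = -x^4 - 4*x^3 - 11*x^2/2 - 3*x at the endpoints):
  F(1) − F(−1) = -27/2 − (1/2) = -14.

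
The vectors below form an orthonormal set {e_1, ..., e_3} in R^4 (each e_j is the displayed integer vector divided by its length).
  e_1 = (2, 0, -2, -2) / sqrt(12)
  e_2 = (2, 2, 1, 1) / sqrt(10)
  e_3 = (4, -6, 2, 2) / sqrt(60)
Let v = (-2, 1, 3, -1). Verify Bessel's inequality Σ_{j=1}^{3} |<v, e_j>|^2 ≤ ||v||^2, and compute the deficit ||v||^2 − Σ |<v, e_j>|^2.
Σ |<v, e_j>|^2 = 7; ||v||^2 = 15; deficit = 8

Write each e_j = u_j / sqrt(<u_j, u_j>) where u_j is the displayed integer vector. Then <v, e_j> = <v, u_j> / sqrt(<u_j, u_j>), so |<v, e_j>|^2 = <v, u_j>^2 / <u_j, u_j>.
Coefficients: <v, e_1> = -8/sqrt(12), <v, e_2> = 0/sqrt(10), <v, e_3> = -10/sqrt(60).
Square and sum: Σ |<v, e_j>|^2 = 7.
Compute ||v||^2 = v·v = 15.
Deficit = 15 − 7 = 8 ≥ 0, confirming Bessel's inequality. (The deficit equals ||v − Σ <v,e_j> e_j||^2, the squared distance from v to span{e_j}.)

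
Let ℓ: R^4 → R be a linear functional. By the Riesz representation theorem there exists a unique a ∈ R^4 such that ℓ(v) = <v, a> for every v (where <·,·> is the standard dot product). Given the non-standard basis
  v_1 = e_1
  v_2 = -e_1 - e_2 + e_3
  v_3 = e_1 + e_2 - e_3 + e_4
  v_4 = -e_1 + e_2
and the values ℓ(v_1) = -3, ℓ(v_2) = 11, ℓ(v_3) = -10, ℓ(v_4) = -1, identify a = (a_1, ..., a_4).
a = (-3, -4, 4, 1)

Write a = (a_1, ..., a_4) in the standard basis. For each basis vector v_i, ℓ(v_i) = <v_i, a> is a linear equation in the a_j's. Collect the n equations into a matrix system V a = ℓ, where row i of V is v_i (expressed in the standard basis). Since V is invertible (lower-triangular with 1s on the diagonal, up to permutation), solve by back-substitution:
  V =
[[1, 0, 0, 0],
 [-1, -1, 1, 0],
 [1, 1, -1, 1],
 [-1, 1, 0, 0]]
  V a = (-3, 11, -10, -1)
Solving gives a = (-3, -4, 4, 1).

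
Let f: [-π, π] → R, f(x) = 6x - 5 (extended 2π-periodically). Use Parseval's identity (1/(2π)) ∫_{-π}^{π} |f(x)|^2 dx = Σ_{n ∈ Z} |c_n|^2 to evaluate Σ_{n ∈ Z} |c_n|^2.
Σ |c_n|^2 = 12π^2 + 25

Expand and integrate term by term over [-π, π]:
  ∫ (6x)^2 dx = 36·(2π^3/3); ∫ 2·6·(-5)·x dx = 0 (odd integrand); ∫ (-5)^2 dx = 25·2π.
So (1/(2π)) ∫_{-π}^{π} (6x - 5)^2 dx = 36π^2/3 + 25 = 12π^2 + 25.
Parseval ⇒ Σ |c_n|^2 = 12π^2 + 25.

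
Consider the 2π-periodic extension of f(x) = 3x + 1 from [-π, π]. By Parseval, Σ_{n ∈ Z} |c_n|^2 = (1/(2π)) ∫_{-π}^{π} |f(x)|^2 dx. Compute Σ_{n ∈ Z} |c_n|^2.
Σ |c_n|^2 = 3π^2 + 1

Expand and integrate term by term over [-π, π]:
  ∫ (3x)^2 dx = 9·(2π^3/3); ∫ 2·3·(1)·x dx = 0 (odd integrand); ∫ 1^2 dx = 1·2π.
So (1/(2π)) ∫_{-π}^{π} (3x + 1)^2 dx = 9π^2/3 + 1 = 3π^2 + 1.
Parseval ⇒ Σ |c_n|^2 = 3π^2 + 1.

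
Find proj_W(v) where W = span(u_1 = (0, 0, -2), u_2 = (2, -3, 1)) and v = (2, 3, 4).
proj_W(v) = (-10/13, 15/13, 4)

Set up U = [u_1 | ... | u_2] ∈ R^(3×2). The projector onto W = col(U) is P = U (U^T U)^(-1) U^T.
Compute U^T U =
  [4, -2]
  [-2, 14],
and U^T v = (-8, -1).
Solve U^T U · c = U^T v for the coefficients: c = (-57/26, -5/13). The projection is proj_W(v) = U c.
Check: (v - proj_W(v)) · u_1 = 0  (should be 0).
Check: (v - proj_W(v)) · u_2 = 0  (should be 0).
Result: proj_W(v) = (-10/13, 15/13, 4).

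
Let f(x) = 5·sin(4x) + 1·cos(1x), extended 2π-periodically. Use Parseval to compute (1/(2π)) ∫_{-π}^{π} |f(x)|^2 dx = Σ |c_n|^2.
Σ |c_n|^2 = 13

Expand |f|^2 and use orthogonality of {sin(nx), cos(mx)} on [-π, π]:
  ∫_{-π}^{π} sin(nx)^2 dx = π, ∫ cos(mx)^2 dx = π, and cross terms integrate to 0.
So ∫_{-π}^{π} f(x)^2 dx = 5^2 · π + 1^2 · π = (25 + 1)π.
Divide by 2π: (25 + 1)/2 = 13.
By Parseval, this equals Σ |c_n|^2.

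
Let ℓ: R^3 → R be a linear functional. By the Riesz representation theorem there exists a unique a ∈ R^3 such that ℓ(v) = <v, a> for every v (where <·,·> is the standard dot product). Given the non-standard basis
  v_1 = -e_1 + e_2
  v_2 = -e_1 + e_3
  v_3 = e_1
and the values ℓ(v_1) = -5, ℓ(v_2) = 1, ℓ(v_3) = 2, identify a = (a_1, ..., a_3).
a = (2, -3, 3)

Write a = (a_1, ..., a_3) in the standard basis. For each basis vector v_i, ℓ(v_i) = <v_i, a> is a linear equation in the a_j's. Collect the n equations into a matrix system V a = ℓ, where row i of V is v_i (expressed in the standard basis). Since V is invertible (lower-triangular with 1s on the diagonal, up to permutation), solve by back-substitution:
  V =
[[-1, 1, 0],
 [-1, 0, 1],
 [1, 0, 0]]
  V a = (-5, 1, 2)
Solving gives a = (2, -3, 3).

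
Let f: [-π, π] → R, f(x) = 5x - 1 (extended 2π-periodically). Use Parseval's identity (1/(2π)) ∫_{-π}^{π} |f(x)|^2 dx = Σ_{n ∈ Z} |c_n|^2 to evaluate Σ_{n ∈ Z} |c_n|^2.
Σ |c_n|^2 = 25π^2/3 + 1

Expand and integrate term by term over [-π, π]:
  ∫ (5x)^2 dx = 25·(2π^3/3); ∫ 2·5·(-1)·x dx = 0 (odd integrand); ∫ (-1)^2 dx = 1·2π.
So (1/(2π)) ∫_{-π}^{π} (5x - 1)^2 dx = 25π^2/3 + 1 = 25π^2/3 + 1.
Parseval ⇒ Σ |c_n|^2 = 25π^2/3 + 1.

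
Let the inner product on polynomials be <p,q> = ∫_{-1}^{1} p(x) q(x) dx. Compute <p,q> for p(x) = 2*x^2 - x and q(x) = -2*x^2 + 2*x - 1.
<p,q> = -64/15

Expand the product: p(x)·q(x) = -4*x^4 + 6*x^3 - 4*x^2 + x.
∫_{-1}^{1} of each monomial x^k gives [2/(k+1) if k even, 0 if k odd]. Integrating term-by-term (or equivalently evaluating the antiderivative F(x) = -4*x^5/5 + 3*x^4/2 - 4*x^3/3 + x^2/2 at the endpoints):
  F(1) − F(−1) = -2/15 − (62/15) = -64/15.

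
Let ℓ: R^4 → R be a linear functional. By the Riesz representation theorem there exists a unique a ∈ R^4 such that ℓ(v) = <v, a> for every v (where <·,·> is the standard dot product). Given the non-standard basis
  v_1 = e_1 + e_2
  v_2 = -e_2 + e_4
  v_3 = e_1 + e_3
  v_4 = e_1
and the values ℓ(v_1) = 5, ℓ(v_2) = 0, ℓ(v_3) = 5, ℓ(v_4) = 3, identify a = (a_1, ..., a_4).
a = (3, 2, 2, 2)

Write a = (a_1, ..., a_4) in the standard basis. For each basis vector v_i, ℓ(v_i) = <v_i, a> is a linear equation in the a_j's. Collect the n equations into a matrix system V a = ℓ, where row i of V is v_i (expressed in the standard basis). Since V is invertible (lower-triangular with 1s on the diagonal, up to permutation), solve by back-substitution:
  V =
[[1, 1, 0, 0],
 [0, -1, 0, 1],
 [1, 0, 1, 0],
 [1, 0, 0, 0]]
  V a = (5, 0, 5, 3)
Solving gives a = (3, 2, 2, 2).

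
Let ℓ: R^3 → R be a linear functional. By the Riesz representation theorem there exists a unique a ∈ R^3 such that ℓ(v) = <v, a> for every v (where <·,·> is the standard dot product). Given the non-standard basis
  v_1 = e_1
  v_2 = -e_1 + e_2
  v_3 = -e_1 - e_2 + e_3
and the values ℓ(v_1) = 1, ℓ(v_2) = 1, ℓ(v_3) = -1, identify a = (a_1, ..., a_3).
a = (1, 2, 2)

Write a = (a_1, ..., a_3) in the standard basis. For each basis vector v_i, ℓ(v_i) = <v_i, a> is a linear equation in the a_j's. Collect the n equations into a matrix system V a = ℓ, where row i of V is v_i (expressed in the standard basis). Since V is invertible (lower-triangular with 1s on the diagonal, up to permutation), solve by back-substitution:
  V =
[[1, 0, 0],
 [-1, 1, 0],
 [-1, -1, 1]]
  V a = (1, 1, -1)
Solving gives a = (1, 2, 2).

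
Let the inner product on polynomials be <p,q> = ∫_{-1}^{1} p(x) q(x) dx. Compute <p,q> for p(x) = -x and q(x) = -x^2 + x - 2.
<p,q> = -2/3

Expand the product: p(x)·q(x) = x^3 - x^2 + 2*x.
∫_{-1}^{1} of each monomial x^k gives [2/(k+1) if k even, 0 if k odd]. Integrating term-by-term (or equivalently evaluating the antiderivative F(x) = x^4/4 - x^3/3 + x^2 at the endpoints):
  F(1) − F(−1) = 11/12 − (19/12) = -2/3.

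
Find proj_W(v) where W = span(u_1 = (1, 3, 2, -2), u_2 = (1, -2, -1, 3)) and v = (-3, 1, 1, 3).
proj_W(v) = (-19/101, -67/101, -44/101, 48/101)

Set up U = [u_1 | ... | u_2] ∈ R^(4×2). The projector onto W = col(U) is P = U (U^T U)^(-1) U^T.
Compute U^T U =
  [18, -13]
  [-13, 15],
and U^T v = (-4, 3).
Solve U^T U · c = U^T v for the coefficients: c = (-21/101, 2/101). The projection is proj_W(v) = U c.
Check: (v - proj_W(v)) · u_1 = 0  (should be 0).
Check: (v - proj_W(v)) · u_2 = 0  (should be 0).
Result: proj_W(v) = (-19/101, -67/101, -44/101, 48/101).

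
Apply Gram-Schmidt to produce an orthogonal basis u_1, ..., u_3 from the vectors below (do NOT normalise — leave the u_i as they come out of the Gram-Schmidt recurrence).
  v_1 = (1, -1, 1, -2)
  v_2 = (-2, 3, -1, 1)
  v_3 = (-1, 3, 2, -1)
Orthogonal basis:
  u_1 = (1, -1, 1, -2)
  u_2 = (-6/7, 13/7, 1/7, -9/7)
  u_3 = (7/41, 19/41, 74/41, 31/41)

Apply the Gram-Schmidt recurrence
  u_1 = v_1
  u_i = v_i − Σ_{j<i} ((v_i · u_j) / (u_j · u_j)) · u_j.

Step by step this gives:
  u_1 = (1, -1, 1, -2)
  u_2 = (-6/7, 13/7, 1/7, -9/7)
  u_3 = (7/41, 19/41, 74/41, 31/41)

Orthogonality check:
  u_2 · u_1 = 0 (should be 0)
  u_3 · u_1 = 0 (should be 0)
  u_3 · u_2 = 0 (should be 0)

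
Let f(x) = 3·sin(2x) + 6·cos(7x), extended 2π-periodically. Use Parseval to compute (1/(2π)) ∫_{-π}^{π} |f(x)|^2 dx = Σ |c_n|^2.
Σ |c_n|^2 = 45/2

Expand |f|^2 and use orthogonality of {sin(nx), cos(mx)} on [-π, π]:
  ∫_{-π}^{π} sin(nx)^2 dx = π, ∫ cos(mx)^2 dx = π, and cross terms integrate to 0.
So ∫_{-π}^{π} f(x)^2 dx = 3^2 · π + 6^2 · π = (9 + 36)π.
Divide by 2π: (9 + 36)/2 = 45/2.
By Parseval, this equals Σ |c_n|^2.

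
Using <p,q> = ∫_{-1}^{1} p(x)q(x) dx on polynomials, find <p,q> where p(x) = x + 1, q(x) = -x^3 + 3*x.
<p,q> = 8/5

Expand the product: p(x)·q(x) = -x^4 - x^3 + 3*x^2 + 3*x.
∫_{-1}^{1} of each monomial x^k gives [2/(k+1) if k even, 0 if k odd]. Integrating term-by-term (or equivalently evaluating the antiderivative F(x) = -x^5/5 - x^4/4 + x^3 + 3*x^2/2 at the endpoints):
  F(1) − F(−1) = 41/20 − (9/20) = 8/5.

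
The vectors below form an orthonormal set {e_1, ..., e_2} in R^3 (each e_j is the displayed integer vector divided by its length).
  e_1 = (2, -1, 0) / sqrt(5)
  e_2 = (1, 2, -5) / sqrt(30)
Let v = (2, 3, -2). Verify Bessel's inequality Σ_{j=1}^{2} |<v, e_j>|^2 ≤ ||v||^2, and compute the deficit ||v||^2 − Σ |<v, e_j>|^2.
Σ |<v, e_j>|^2 = 11; ||v||^2 = 17; deficit = 6

Write each e_j = u_j / sqrt(<u_j, u_j>) where u_j is the displayed integer vector. Then <v, e_j> = <v, u_j> / sqrt(<u_j, u_j>), so |<v, e_j>|^2 = <v, u_j>^2 / <u_j, u_j>.
Coefficients: <v, e_1> = 1/sqrt(5), <v, e_2> = 18/sqrt(30).
Square and sum: Σ |<v, e_j>|^2 = 11.
Compute ||v||^2 = v·v = 17.
Deficit = 17 − 11 = 6 ≥ 0, confirming Bessel's inequality. (The deficit equals ||v − Σ <v,e_j> e_j||^2, the squared distance from v to span{e_j}.)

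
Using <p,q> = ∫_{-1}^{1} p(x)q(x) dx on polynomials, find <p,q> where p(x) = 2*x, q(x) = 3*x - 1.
<p,q> = 4

Expand the product: p(x)·q(x) = 6*x^2 - 2*x.
∫_{-1}^{1} of each monomial x^k gives [2/(k+1) if k even, 0 if k odd]. Integrating term-by-term (or equivalently evaluating the antiderivative F(x) = 2*x^3 - x^2 at the endpoints):
  F(1) − F(−1) = 1 − (-3) = 4.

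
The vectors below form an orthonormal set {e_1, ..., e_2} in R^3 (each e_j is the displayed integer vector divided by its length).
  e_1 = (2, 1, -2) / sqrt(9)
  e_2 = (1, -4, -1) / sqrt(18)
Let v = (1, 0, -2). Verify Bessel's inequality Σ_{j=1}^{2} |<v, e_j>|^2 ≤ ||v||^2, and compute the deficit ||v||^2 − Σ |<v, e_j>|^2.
Σ |<v, e_j>|^2 = 9/2; ||v||^2 = 5; deficit = 1/2

Write each e_j = u_j / sqrt(<u_j, u_j>) where u_j is the displayed integer vector. Then <v, e_j> = <v, u_j> / sqrt(<u_j, u_j>), so |<v, e_j>|^2 = <v, u_j>^2 / <u_j, u_j>.
Coefficients: <v, e_1> = 6/sqrt(9), <v, e_2> = 3/sqrt(18).
Square and sum: Σ |<v, e_j>|^2 = 9/2.
Compute ||v||^2 = v·v = 5.
Deficit = 5 − 9/2 = 1/2 ≥ 0, confirming Bessel's inequality. (The deficit equals ||v − Σ <v,e_j> e_j||^2, the squared distance from v to span{e_j}.)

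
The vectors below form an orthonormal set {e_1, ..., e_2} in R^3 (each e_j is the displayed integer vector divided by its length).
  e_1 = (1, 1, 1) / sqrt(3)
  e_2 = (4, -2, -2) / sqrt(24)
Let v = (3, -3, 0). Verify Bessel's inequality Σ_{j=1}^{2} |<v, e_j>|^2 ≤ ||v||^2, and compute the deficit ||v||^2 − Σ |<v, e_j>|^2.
Σ |<v, e_j>|^2 = 27/2; ||v||^2 = 18; deficit = 9/2

Write each e_j = u_j / sqrt(<u_j, u_j>) where u_j is the displayed integer vector. Then <v, e_j> = <v, u_j> / sqrt(<u_j, u_j>), so |<v, e_j>|^2 = <v, u_j>^2 / <u_j, u_j>.
Coefficients: <v, e_1> = 0/sqrt(3), <v, e_2> = 18/sqrt(24).
Square and sum: Σ |<v, e_j>|^2 = 27/2.
Compute ||v||^2 = v·v = 18.
Deficit = 18 − 27/2 = 9/2 ≥ 0, confirming Bessel's inequality. (The deficit equals ||v − Σ <v,e_j> e_j||^2, the squared distance from v to span{e_j}.)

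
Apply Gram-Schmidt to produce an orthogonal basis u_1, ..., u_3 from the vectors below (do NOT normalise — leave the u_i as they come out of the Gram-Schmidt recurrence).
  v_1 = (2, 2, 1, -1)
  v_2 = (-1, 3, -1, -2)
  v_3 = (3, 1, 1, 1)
Orthogonal basis:
  u_1 = (2, 2, 1, -1)
  u_2 = (-2, 2, -3/2, -3/2)
  u_3 = (7/25, 13/25, -16/25, 24/25)

Apply the Gram-Schmidt recurrence
  u_1 = v_1
  u_i = v_i − Σ_{j<i} ((v_i · u_j) / (u_j · u_j)) · u_j.

Step by step this gives:
  u_1 = (2, 2, 1, -1)
  u_2 = (-2, 2, -3/2, -3/2)
  u_3 = (7/25, 13/25, -16/25, 24/25)

Orthogonality check:
  u_2 · u_1 = 0 (should be 0)
  u_3 · u_1 = 0 (should be 0)
  u_3 · u_2 = 0 (should be 0)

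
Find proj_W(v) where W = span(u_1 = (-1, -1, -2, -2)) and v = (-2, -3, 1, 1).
proj_W(v) = (-1/10, -1/10, -1/5, -1/5)

Set up U = [u_1 | ... | u_1] ∈ R^(4×1). The projector onto W = col(U) is P = U (U^T U)^(-1) U^T.
Compute U^T U =
  [10],
and U^T v = (1).
Solve U^T U · c = U^T v for the coefficients: c = (1/10). The projection is proj_W(v) = U c.
Check: (v - proj_W(v)) · u_1 = 0  (should be 0).
Result: proj_W(v) = (-1/10, -1/10, -1/5, -1/5).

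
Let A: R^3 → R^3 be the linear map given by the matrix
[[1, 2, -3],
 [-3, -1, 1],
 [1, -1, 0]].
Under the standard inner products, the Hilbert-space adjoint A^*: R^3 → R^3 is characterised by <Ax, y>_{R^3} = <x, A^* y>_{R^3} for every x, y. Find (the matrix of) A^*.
A^* = A^T =
[[1, -3, 1],
 [2, -1, -1],
 [-3, 1, 0]]

For real matrices with standard dot products, the defining identity <Ax, y> = <x, A^* y> gives (Ax)^T y = x^T (A^*) y, i.e. x^T A^T y = x^T (A^*) y. Since this holds for all x, y, we must have A^* = A^T. Therefore
A^* =
[[1, -3, 1],
 [2, -1, -1],
 [-3, 1, 0]].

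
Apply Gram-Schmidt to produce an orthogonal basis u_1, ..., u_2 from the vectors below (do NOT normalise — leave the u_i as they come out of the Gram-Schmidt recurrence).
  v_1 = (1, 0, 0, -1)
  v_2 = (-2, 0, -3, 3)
Orthogonal basis:
  u_1 = (1, 0, 0, -1)
  u_2 = (1/2, 0, -3, 1/2)

Apply the Gram-Schmidt recurrence
  u_1 = v_1
  u_i = v_i − Σ_{j<i} ((v_i · u_j) / (u_j · u_j)) · u_j.

Step by step this gives:
  u_1 = (1, 0, 0, -1)
  u_2 = (1/2, 0, -3, 1/2)

Orthogonality check:
  u_2 · u_1 = 0 (should be 0)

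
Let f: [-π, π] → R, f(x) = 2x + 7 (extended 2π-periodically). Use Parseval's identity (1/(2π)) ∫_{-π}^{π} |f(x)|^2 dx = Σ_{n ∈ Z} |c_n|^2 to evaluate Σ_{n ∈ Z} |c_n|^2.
Σ |c_n|^2 = 4π^2/3 + 49

Expand and integrate term by term over [-π, π]:
  ∫ (2x)^2 dx = 4·(2π^3/3); ∫ 2·2·(7)·x dx = 0 (odd integrand); ∫ 7^2 dx = 49·2π.
So (1/(2π)) ∫_{-π}^{π} (2x + 7)^2 dx = 4π^2/3 + 49 = 4π^2/3 + 49.
Parseval ⇒ Σ |c_n|^2 = 4π^2/3 + 49.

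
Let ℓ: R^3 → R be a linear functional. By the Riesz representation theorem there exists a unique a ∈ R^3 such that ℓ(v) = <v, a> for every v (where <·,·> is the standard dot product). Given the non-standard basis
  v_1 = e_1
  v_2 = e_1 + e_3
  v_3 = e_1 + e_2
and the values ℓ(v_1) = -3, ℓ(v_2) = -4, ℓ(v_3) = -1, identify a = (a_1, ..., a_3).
a = (-3, 2, -1)

Write a = (a_1, ..., a_3) in the standard basis. For each basis vector v_i, ℓ(v_i) = <v_i, a> is a linear equation in the a_j's. Collect the n equations into a matrix system V a = ℓ, where row i of V is v_i (expressed in the standard basis). Since V is invertible (lower-triangular with 1s on the diagonal, up to permutation), solve by back-substitution:
  V =
[[1, 0, 0],
 [1, 0, 1],
 [1, 1, 0]]
  V a = (-3, -4, -1)
Solving gives a = (-3, 2, -1).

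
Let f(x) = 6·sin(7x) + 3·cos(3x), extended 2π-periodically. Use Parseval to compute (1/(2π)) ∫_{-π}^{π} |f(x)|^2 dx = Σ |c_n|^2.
Σ |c_n|^2 = 45/2

Expand |f|^2 and use orthogonality of {sin(nx), cos(mx)} on [-π, π]:
  ∫_{-π}^{π} sin(nx)^2 dx = π, ∫ cos(mx)^2 dx = π, and cross terms integrate to 0.
So ∫_{-π}^{π} f(x)^2 dx = 6^2 · π + 3^2 · π = (36 + 9)π.
Divide by 2π: (36 + 9)/2 = 45/2.
By Parseval, this equals Σ |c_n|^2.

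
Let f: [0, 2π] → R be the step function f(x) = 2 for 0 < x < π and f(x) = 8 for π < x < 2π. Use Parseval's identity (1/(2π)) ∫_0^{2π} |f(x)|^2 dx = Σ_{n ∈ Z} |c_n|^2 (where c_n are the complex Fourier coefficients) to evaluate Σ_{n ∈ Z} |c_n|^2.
Σ |c_n|^2 = 34

Parseval equates the L^2 energy of f (normalised by 1/(2π)) with the ℓ^2 sum of its Fourier coefficients: (1/(2π)) ∫_0^{2π} |f|^2 = Σ |c_n|^2.
Compute the left side: (1/(2π)) [∫_0^π 2^2 dx + ∫_π^{2π} 8^2 dx] = (1/(2π)) · (4π + 64π) = (4 + 64)/2 = 34.
So Σ_{n ∈ Z} |c_n|^2 = 34.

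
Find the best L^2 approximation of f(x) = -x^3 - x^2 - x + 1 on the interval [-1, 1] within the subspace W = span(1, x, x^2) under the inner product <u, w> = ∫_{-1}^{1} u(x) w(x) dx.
g(x) = -x^2 - 8*x/5 + 1

The best approximation g ∈ W is the orthogonal projection of f onto W. Writing g = a_0 + a_1 x + a_2 x^2, the coefficients solve the normal equations G · a = b where
  G_{ij} = <φ_i, φ_j> and b_i = <f, φ_i>, with φ_0 = 1, φ_1 = x, φ_2 = x^2.
G =
  [2, 0, 2/3]
  [0, 2/3, 0]
  [2/3, 0, 2/5],
b = (4/3, -16/15, 4/15).
Solving gives a_0 = 1, a_1 = -8/5, a_2 = -1, so
  g(x) = -x^2 - 8*x/5 + 1.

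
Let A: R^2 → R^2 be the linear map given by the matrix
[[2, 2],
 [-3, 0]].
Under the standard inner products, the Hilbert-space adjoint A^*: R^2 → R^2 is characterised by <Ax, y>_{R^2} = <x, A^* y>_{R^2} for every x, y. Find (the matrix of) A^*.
A^* = A^T =
[[2, -3],
 [2, 0]]

For real matrices with standard dot products, the defining identity <Ax, y> = <x, A^* y> gives (Ax)^T y = x^T (A^*) y, i.e. x^T A^T y = x^T (A^*) y. Since this holds for all x, y, we must have A^* = A^T. Therefore
A^* =
[[2, -3],
 [2, 0]].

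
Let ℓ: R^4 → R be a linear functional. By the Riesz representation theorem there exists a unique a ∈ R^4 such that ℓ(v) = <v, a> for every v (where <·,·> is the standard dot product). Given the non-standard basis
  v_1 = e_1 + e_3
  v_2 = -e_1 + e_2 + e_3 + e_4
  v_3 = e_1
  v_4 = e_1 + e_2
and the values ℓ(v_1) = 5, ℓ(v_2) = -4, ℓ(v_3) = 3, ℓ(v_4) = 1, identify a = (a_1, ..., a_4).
a = (3, -2, 2, -1)

Write a = (a_1, ..., a_4) in the standard basis. For each basis vector v_i, ℓ(v_i) = <v_i, a> is a linear equation in the a_j's. Collect the n equations into a matrix system V a = ℓ, where row i of V is v_i (expressed in the standard basis). Since V is invertible (lower-triangular with 1s on the diagonal, up to permutation), solve by back-substitution:
  V =
[[1, 0, 1, 0],
 [-1, 1, 1, 1],
 [1, 0, 0, 0],
 [1, 1, 0, 0]]
  V a = (5, -4, 3, 1)
Solving gives a = (3, -2, 2, -1).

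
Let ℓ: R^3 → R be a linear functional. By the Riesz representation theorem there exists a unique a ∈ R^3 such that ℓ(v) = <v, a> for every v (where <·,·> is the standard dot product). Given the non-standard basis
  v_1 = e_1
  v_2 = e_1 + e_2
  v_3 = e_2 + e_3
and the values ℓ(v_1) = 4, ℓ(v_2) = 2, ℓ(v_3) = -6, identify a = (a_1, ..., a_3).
a = (4, -2, -4)

Write a = (a_1, ..., a_3) in the standard basis. For each basis vector v_i, ℓ(v_i) = <v_i, a> is a linear equation in the a_j's. Collect the n equations into a matrix system V a = ℓ, where row i of V is v_i (expressed in the standard basis). Since V is invertible (lower-triangular with 1s on the diagonal, up to permutation), solve by back-substitution:
  V =
[[1, 0, 0],
 [1, 1, 0],
 [0, 1, 1]]
  V a = (4, 2, -6)
Solving gives a = (4, -2, -4).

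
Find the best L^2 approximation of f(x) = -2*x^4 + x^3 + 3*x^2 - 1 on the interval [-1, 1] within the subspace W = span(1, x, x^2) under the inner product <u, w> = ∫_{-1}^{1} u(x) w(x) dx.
g(x) = 9*x^2/7 + 3*x/5 - 29/35

The best approximation g ∈ W is the orthogonal projection of f onto W. Writing g = a_0 + a_1 x + a_2 x^2, the coefficients solve the normal equations G · a = b where
  G_{ij} = <φ_i, φ_j> and b_i = <f, φ_i>, with φ_0 = 1, φ_1 = x, φ_2 = x^2.
G =
  [2, 0, 2/3]
  [0, 2/3, 0]
  [2/3, 0, 2/5],
b = (-4/5, 2/5, -4/105).
Solving gives a_0 = -29/35, a_1 = 3/5, a_2 = 9/7, so
  g(x) = 9*x^2/7 + 3*x/5 - 29/35.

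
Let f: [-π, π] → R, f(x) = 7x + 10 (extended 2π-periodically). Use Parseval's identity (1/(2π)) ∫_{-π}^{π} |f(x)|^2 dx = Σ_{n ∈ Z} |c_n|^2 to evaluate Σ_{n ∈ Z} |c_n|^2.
Σ |c_n|^2 = 49π^2/3 + 100

Expand and integrate term by term over [-π, π]:
  ∫ (7x)^2 dx = 49·(2π^3/3); ∫ 2·7·(10)·x dx = 0 (odd integrand); ∫ 10^2 dx = 100·2π.
So (1/(2π)) ∫_{-π}^{π} (7x + 10)^2 dx = 49π^2/3 + 100 = 49π^2/3 + 100.
Parseval ⇒ Σ |c_n|^2 = 49π^2/3 + 100.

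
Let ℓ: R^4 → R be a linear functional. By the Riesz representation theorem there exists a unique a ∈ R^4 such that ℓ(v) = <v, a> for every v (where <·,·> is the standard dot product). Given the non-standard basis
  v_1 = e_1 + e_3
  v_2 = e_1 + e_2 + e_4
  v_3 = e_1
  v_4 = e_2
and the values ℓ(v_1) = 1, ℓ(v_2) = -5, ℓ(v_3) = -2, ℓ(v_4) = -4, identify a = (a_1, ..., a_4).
a = (-2, -4, 3, 1)

Write a = (a_1, ..., a_4) in the standard basis. For each basis vector v_i, ℓ(v_i) = <v_i, a> is a linear equation in the a_j's. Collect the n equations into a matrix system V a = ℓ, where row i of V is v_i (expressed in the standard basis). Since V is invertible (lower-triangular with 1s on the diagonal, up to permutation), solve by back-substitution:
  V =
[[1, 0, 1, 0],
 [1, 1, 0, 1],
 [1, 0, 0, 0],
 [0, 1, 0, 0]]
  V a = (1, -5, -2, -4)
Solving gives a = (-2, -4, 3, 1).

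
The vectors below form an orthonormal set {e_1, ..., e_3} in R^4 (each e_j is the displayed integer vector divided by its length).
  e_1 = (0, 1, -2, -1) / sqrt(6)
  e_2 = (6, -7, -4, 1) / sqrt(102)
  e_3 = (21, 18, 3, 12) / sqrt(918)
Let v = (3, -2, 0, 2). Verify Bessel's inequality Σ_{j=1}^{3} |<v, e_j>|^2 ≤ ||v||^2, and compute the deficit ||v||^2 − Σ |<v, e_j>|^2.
Σ |<v, e_j>|^2 = 101/6; ||v||^2 = 17; deficit = 1/6

Write each e_j = u_j / sqrt(<u_j, u_j>) where u_j is the displayed integer vector. Then <v, e_j> = <v, u_j> / sqrt(<u_j, u_j>), so |<v, e_j>|^2 = <v, u_j>^2 / <u_j, u_j>.
Coefficients: <v, e_1> = -4/sqrt(6), <v, e_2> = 34/sqrt(102), <v, e_3> = 51/sqrt(918).
Square and sum: Σ |<v, e_j>|^2 = 101/6.
Compute ||v||^2 = v·v = 17.
Deficit = 17 − 101/6 = 1/6 ≥ 0, confirming Bessel's inequality. (The deficit equals ||v − Σ <v,e_j> e_j||^2, the squared distance from v to span{e_j}.)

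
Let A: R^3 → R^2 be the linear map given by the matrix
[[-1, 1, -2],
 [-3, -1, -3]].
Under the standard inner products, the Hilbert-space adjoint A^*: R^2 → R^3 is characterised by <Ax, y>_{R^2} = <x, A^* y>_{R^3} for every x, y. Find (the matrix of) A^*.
A^* = A^T =
[[-1, -3],
 [1, -1],
 [-2, -3]]

For real matrices with standard dot products, the defining identity <Ax, y> = <x, A^* y> gives (Ax)^T y = x^T (A^*) y, i.e. x^T A^T y = x^T (A^*) y. Since this holds for all x, y, we must have A^* = A^T. Therefore
A^* =
[[-1, -3],
 [1, -1],
 [-2, -3]].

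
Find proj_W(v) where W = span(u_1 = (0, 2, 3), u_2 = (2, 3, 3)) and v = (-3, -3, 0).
proj_W(v) = (-210/61, -129/61, -36/61)

Set up U = [u_1 | ... | u_2] ∈ R^(3×2). The projector onto W = col(U) is P = U (U^T U)^(-1) U^T.
Compute U^T U =
  [13, 15]
  [15, 22],
and U^T v = (-6, -15).
Solve U^T U · c = U^T v for the coefficients: c = (93/61, -105/61). The projection is proj_W(v) = U c.
Check: (v - proj_W(v)) · u_1 = 0  (should be 0).
Check: (v - proj_W(v)) · u_2 = 0  (should be 0).
Result: proj_W(v) = (-210/61, -129/61, -36/61).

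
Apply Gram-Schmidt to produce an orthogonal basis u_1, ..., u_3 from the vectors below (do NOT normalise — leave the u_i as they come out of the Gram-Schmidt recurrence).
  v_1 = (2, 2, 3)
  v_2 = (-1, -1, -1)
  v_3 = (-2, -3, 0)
Orthogonal basis:
  u_1 = (2, 2, 3)
  u_2 = (-3/17, -3/17, 4/17)
  u_3 = (1/2, -1/2, 0)

Apply the Gram-Schmidt recurrence
  u_1 = v_1
  u_i = v_i − Σ_{j<i} ((v_i · u_j) / (u_j · u_j)) · u_j.

Step by step this gives:
  u_1 = (2, 2, 3)
  u_2 = (-3/17, -3/17, 4/17)
  u_3 = (1/2, -1/2, 0)

Orthogonality check:
  u_2 · u_1 = 0 (should be 0)
  u_3 · u_1 = 0 (should be 0)
  u_3 · u_2 = 0 (should be 0)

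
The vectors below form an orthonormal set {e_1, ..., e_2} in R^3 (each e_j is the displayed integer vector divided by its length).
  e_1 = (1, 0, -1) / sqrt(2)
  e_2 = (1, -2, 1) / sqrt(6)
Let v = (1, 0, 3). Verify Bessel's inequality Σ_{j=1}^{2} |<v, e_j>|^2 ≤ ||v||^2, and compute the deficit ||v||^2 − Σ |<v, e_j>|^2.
Σ |<v, e_j>|^2 = 14/3; ||v||^2 = 10; deficit = 16/3

Write each e_j = u_j / sqrt(<u_j, u_j>) where u_j is the displayed integer vector. Then <v, e_j> = <v, u_j> / sqrt(<u_j, u_j>), so |<v, e_j>|^2 = <v, u_j>^2 / <u_j, u_j>.
Coefficients: <v, e_1> = -2/sqrt(2), <v, e_2> = 4/sqrt(6).
Square and sum: Σ |<v, e_j>|^2 = 14/3.
Compute ||v||^2 = v·v = 10.
Deficit = 10 − 14/3 = 16/3 ≥ 0, confirming Bessel's inequality. (The deficit equals ||v − Σ <v,e_j> e_j||^2, the squared distance from v to span{e_j}.)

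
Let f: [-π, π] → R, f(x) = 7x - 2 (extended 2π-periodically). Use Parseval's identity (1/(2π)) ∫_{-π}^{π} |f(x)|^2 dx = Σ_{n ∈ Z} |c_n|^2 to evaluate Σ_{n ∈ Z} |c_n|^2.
Σ |c_n|^2 = 49π^2/3 + 4

Expand and integrate term by term over [-π, π]:
  ∫ (7x)^2 dx = 49·(2π^3/3); ∫ 2·7·(-2)·x dx = 0 (odd integrand); ∫ (-2)^2 dx = 4·2π.
So (1/(2π)) ∫_{-π}^{π} (7x - 2)^2 dx = 49π^2/3 + 4 = 49π^2/3 + 4.
Parseval ⇒ Σ |c_n|^2 = 49π^2/3 + 4.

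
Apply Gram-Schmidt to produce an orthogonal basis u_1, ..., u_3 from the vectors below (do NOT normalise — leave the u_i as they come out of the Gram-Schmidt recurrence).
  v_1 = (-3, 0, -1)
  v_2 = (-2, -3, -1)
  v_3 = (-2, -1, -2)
Orthogonal basis:
  u_1 = (-3, 0, -1)
  u_2 = (1/10, -3, -3/10)
  u_3 = (33/91, 11/91, -99/91)

Apply the Gram-Schmidt recurrence
  u_1 = v_1
  u_i = v_i − Σ_{j<i} ((v_i · u_j) / (u_j · u_j)) · u_j.

Step by step this gives:
  u_1 = (-3, 0, -1)
  u_2 = (1/10, -3, -3/10)
  u_3 = (33/91, 11/91, -99/91)

Orthogonality check:
  u_2 · u_1 = 0 (should be 0)
  u_3 · u_1 = 0 (should be 0)
  u_3 · u_2 = 0 (should be 0)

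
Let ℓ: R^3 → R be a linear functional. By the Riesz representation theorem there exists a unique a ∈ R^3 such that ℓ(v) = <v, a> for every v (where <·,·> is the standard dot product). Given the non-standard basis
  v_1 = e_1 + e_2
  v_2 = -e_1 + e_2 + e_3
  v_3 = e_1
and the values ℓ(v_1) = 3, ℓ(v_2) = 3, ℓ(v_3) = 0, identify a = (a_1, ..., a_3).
a = (0, 3, 0)

Write a = (a_1, ..., a_3) in the standard basis. For each basis vector v_i, ℓ(v_i) = <v_i, a> is a linear equation in the a_j's. Collect the n equations into a matrix system V a = ℓ, where row i of V is v_i (expressed in the standard basis). Since V is invertible (lower-triangular with 1s on the diagonal, up to permutation), solve by back-substitution:
  V =
[[1, 1, 0],
 [-1, 1, 1],
 [1, 0, 0]]
  V a = (3, 3, 0)
Solving gives a = (0, 3, 0).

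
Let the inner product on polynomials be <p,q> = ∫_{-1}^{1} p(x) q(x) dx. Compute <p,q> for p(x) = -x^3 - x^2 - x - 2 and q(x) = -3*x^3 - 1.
<p,q> = 706/105

Expand the product: p(x)·q(x) = 3*x^6 + 3*x^5 + 3*x^4 + 7*x^3 + x^2 + x + 2.
∫_{-1}^{1} of each monomial x^k gives [2/(k+1) if k even, 0 if k odd]. Integrating term-by-term (or equivalently evaluating the antiderivative F(x) = 3*x^7/7 + x^6/2 + 3*x^5/5 + 7*x^4/4 + x^3/3 + x^2/2 + 2*x at the endpoints):
  F(1) − F(−1) = 2567/420 − (-257/420) = 706/105.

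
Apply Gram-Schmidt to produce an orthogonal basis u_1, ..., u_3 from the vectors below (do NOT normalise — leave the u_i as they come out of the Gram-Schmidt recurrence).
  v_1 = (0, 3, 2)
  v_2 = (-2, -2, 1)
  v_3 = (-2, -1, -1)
Orthogonal basis:
  u_1 = (0, 3, 2)
  u_2 = (-2, -14/13, 21/13)
  u_3 = (-112/101, 64/101, -96/101)

Apply the Gram-Schmidt recurrence
  u_1 = v_1
  u_i = v_i − Σ_{j<i} ((v_i · u_j) / (u_j · u_j)) · u_j.

Step by step this gives:
  u_1 = (0, 3, 2)
  u_2 = (-2, -14/13, 21/13)
  u_3 = (-112/101, 64/101, -96/101)

Orthogonality check:
  u_2 · u_1 = 0 (should be 0)
  u_3 · u_1 = 0 (should be 0)
  u_3 · u_2 = 0 (should be 0)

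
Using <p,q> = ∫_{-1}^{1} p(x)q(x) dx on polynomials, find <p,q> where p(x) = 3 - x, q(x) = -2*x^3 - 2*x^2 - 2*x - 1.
<p,q> = -118/15

Expand the product: p(x)·q(x) = 2*x^4 - 4*x^3 - 4*x^2 - 5*x - 3.
∫_{-1}^{1} of each monomial x^k gives [2/(k+1) if k even, 0 if k odd]. Integrating term-by-term (or equivalently evaluating the antiderivative F(x) = 2*x^5/5 - x^4 - 4*x^3/3 - 5*x^2/2 - 3*x at the endpoints):
  F(1) − F(−1) = -223/30 − (13/30) = -118/15.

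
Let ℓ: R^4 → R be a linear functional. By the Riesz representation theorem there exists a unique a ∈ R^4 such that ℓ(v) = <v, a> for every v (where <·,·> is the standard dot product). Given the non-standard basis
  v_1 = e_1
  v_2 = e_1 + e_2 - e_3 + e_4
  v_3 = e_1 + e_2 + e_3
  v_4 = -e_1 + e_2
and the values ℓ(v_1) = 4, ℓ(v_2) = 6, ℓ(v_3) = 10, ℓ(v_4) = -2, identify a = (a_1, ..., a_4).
a = (4, 2, 4, 4)

Write a = (a_1, ..., a_4) in the standard basis. For each basis vector v_i, ℓ(v_i) = <v_i, a> is a linear equation in the a_j's. Collect the n equations into a matrix system V a = ℓ, where row i of V is v_i (expressed in the standard basis). Since V is invertible (lower-triangular with 1s on the diagonal, up to permutation), solve by back-substitution:
  V =
[[1, 0, 0, 0],
 [1, 1, -1, 1],
 [1, 1, 1, 0],
 [-1, 1, 0, 0]]
  V a = (4, 6, 10, -2)
Solving gives a = (4, 2, 4, 4).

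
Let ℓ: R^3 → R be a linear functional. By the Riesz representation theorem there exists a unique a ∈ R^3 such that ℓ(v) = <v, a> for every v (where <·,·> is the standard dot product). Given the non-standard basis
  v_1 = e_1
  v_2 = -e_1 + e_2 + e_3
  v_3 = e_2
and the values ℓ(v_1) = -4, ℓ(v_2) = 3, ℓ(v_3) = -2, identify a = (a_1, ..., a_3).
a = (-4, -2, 1)

Write a = (a_1, ..., a_3) in the standard basis. For each basis vector v_i, ℓ(v_i) = <v_i, a> is a linear equation in the a_j's. Collect the n equations into a matrix system V a = ℓ, where row i of V is v_i (expressed in the standard basis). Since V is invertible (lower-triangular with 1s on the diagonal, up to permutation), solve by back-substitution:
  V =
[[1, 0, 0],
 [-1, 1, 1],
 [0, 1, 0]]
  V a = (-4, 3, -2)
Solving gives a = (-4, -2, 1).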